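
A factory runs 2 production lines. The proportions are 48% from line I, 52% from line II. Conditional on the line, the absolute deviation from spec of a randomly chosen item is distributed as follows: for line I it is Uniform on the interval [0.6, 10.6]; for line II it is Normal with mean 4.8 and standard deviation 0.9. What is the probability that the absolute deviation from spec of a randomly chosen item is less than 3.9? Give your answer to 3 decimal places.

0.241

Conditional on each line, P(X < 3.9): I: 0.33; II: 0.158655.
By total probability, P(X < 3.9) = 0.48·0.33 + 0.52·0.158655 = 0.240901.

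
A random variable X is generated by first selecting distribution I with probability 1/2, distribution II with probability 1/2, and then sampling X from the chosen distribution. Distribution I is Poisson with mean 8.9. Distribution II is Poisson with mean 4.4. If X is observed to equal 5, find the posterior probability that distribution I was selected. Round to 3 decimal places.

0.273

Likelihoods P(X=5 | ·): I: 0.063467; II: 0.168728.
Posterior ∝ prior × likelihood. Numerator for I: 0.5·0.063467 = 0.0317335.
Normalizing constant: 0.5·0.063467 + 0.5·0.168728 = 0.116097.
P(I | observation) = 0.0317335 / 0.116097 = 0.273335.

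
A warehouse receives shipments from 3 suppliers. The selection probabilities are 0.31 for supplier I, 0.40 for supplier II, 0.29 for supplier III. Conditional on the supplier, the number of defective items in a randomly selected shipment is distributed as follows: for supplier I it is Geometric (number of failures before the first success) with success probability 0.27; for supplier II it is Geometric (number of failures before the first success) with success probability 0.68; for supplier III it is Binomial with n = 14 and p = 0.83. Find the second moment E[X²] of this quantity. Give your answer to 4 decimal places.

45.4657

For each component E[X²] = Var + (mean)², giving I: 17.3237; II: 0.913495; III: 137.
Overall E[X²] = 0.31·17.3237 + 0.4·0.913495 + 0.29·137 = 45.4657.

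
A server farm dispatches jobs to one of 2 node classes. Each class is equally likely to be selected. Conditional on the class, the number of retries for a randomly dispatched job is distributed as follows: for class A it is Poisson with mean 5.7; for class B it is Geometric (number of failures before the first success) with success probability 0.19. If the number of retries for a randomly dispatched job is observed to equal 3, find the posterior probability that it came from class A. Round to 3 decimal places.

Likelihoods P(X=3 | ·): A: 0.103275; B: 0.100974.
Posterior ∝ prior × likelihood. Numerator for A: 0.5·0.103275 = 0.0516374.
Normalizing constant: 0.5·0.103275 + 0.5·0.100974 = 0.102124.
P(A | observation) = 0.0516374 / 0.102124 = 0.505633.

0.506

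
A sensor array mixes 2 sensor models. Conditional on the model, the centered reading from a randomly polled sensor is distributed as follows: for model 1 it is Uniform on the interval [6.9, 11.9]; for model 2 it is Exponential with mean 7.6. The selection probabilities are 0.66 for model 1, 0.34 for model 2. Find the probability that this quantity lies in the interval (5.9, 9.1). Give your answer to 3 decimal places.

Conditional on each model, P(5.9 < X < 9.1): 1: 0.44; 2: 0.15811.
By total probability, P(5.9 < X < 9.1) = 0.66·0.44 + 0.34·0.15811 = 0.344157.

0.344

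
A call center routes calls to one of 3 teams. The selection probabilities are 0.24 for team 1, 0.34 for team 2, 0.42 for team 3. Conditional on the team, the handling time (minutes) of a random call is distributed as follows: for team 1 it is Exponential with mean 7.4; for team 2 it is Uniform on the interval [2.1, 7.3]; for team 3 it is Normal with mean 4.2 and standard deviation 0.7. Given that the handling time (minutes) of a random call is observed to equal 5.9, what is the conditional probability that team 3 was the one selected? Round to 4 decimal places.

Likelihoods f(5.9 | ·): 1: 0.0608845; 2: 0.192308; 3: 0.0298598.
Posterior ∝ prior × likelihood. Numerator for 3: 0.42·0.0298598 = 0.0125411.
Normalizing constant: 0.24·0.0608845 + 0.34·0.192308 + 0.42·0.0298598 = 0.092538.
P(3 | observation) = 0.0125411 / 0.092538 = 0.135524.

0.1355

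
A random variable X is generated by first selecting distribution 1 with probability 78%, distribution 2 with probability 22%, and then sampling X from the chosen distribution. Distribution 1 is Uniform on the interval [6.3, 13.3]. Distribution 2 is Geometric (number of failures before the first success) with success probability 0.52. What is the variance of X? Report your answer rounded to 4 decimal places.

17.0976

Per component, 1: μ=9.8, E[X²]=100.123; 2: μ=0.923077, E[X²]=2.62722.
E[X] = 0.78·9.8 + 0.22·0.923077 = 7.84708.
E[X²] = 0.78·100.123 + 0.22·2.62722 = 78.6742.
Var(X) = E[X²] − (E[X])² = 78.6742 − 61.5766 = 17.0976.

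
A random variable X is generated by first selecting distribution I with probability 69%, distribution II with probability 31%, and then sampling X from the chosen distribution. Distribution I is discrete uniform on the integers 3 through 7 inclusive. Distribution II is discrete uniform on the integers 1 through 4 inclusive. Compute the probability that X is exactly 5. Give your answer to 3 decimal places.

0.138

Conditional on each component, P(X = 5): I: 0.2; II: 0.
By total probability, P(X = 5) = 0.69·0.2 + 0.31·0 = 0.138.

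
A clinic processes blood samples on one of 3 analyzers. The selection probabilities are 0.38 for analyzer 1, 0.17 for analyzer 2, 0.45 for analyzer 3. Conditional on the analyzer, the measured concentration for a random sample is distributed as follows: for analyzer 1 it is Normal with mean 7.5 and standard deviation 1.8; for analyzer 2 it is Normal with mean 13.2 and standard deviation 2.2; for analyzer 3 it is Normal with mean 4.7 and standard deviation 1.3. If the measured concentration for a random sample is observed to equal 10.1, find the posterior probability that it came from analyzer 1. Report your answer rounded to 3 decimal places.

Likelihoods f(10.1 | ·): 1: 0.0780867; 2: 0.0671945; 3: 5.49811e-05.
Posterior ∝ prior × likelihood. Numerator for 1: 0.38·0.0780867 = 0.029673.
Normalizing constant: 0.38·0.0780867 + 0.17·0.0671945 + 0.45·5.49811e-05 = 0.0411208.
P(1 | observation) = 0.029673 / 0.0411208 = 0.721605.

0.722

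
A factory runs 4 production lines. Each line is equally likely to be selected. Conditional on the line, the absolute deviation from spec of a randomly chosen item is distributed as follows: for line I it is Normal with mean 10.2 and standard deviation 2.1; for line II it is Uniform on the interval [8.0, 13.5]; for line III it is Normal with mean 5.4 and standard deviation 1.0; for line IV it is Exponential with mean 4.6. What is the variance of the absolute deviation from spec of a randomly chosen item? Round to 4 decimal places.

14.8844

Per component, I: μ=10.2, E[X²]=108.45; II: μ=10.75, E[X²]=118.083; III: μ=5.4, E[X²]=30.16; IV: μ=4.6, E[X²]=42.32.
E[X] = 0.25·10.2 + 0.25·10.75 + 0.25·5.4 + 0.25·4.6 = 7.7375.
E[X²] = 0.25·108.45 + 0.25·118.083 + 0.25·30.16 + 0.25·42.32 = 74.7533.
Var(X) = E[X²] − (E[X])² = 74.7533 − 59.8689 = 14.8844.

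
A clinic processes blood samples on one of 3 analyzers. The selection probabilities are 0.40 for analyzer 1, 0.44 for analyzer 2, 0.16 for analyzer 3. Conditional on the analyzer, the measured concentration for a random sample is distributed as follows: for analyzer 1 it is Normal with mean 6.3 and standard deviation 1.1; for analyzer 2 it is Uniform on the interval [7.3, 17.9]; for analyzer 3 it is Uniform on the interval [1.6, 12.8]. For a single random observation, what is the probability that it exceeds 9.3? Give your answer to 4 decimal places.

0.4083

Conditional on each analyzer, P(X > 9.3): 1: 0.00319301; 2: 0.811321; 3: 0.3125.
By total probability, P(X > 9.3) = 0.4·0.00319301 + 0.44·0.811321 + 0.16·0.3125 = 0.408258.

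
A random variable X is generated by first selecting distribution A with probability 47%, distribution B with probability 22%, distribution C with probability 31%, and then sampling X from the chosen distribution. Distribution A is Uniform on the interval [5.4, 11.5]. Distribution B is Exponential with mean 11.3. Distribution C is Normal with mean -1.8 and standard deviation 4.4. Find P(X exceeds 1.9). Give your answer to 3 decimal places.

0.718

Conditional on each component, P(X > 1.9): A: 1; B: 0.845234; C: 0.200199.
By total probability, P(X > 1.9) = 0.47·1 + 0.22·0.845234 + 0.31·0.200199 = 0.718013.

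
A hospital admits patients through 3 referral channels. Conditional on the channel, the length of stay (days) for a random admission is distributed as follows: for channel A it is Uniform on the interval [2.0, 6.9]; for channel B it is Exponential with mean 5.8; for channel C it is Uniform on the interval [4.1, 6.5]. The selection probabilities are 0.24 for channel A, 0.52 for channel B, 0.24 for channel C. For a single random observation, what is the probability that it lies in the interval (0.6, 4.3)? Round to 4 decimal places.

Conditional on each channel, P(0.6 < X < 4.3): A: 0.469388; B: 0.425266; C: 0.0833333.
By total probability, P(0.6 < X < 4.3) = 0.24·0.469388 + 0.52·0.425266 + 0.24·0.0833333 = 0.353792.

0.3538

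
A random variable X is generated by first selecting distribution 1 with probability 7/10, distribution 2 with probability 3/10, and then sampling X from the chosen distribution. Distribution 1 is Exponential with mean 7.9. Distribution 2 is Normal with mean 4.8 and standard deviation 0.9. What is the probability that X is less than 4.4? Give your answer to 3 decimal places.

0.397

Conditional on each component, P(X < 4.4): 1: 0.427053; 2: 0.328361.
By total probability, P(X < 4.4) = 0.7·0.427053 + 0.3·0.328361 = 0.397445.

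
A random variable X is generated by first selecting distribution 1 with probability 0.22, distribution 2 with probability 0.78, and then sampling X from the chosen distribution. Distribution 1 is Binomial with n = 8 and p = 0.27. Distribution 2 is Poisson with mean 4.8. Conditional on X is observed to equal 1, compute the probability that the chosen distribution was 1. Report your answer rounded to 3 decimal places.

Likelihoods P(X=1 | ·): 1: 0.238624; 2: 0.0395028.
Posterior ∝ prior × likelihood. Numerator for 1: 0.22·0.238624 = 0.0524972.
Normalizing constant: 0.22·0.238624 + 0.78·0.0395028 = 0.0833094.
P(1 | observation) = 0.0524972 / 0.0833094 = 0.630148.

0.630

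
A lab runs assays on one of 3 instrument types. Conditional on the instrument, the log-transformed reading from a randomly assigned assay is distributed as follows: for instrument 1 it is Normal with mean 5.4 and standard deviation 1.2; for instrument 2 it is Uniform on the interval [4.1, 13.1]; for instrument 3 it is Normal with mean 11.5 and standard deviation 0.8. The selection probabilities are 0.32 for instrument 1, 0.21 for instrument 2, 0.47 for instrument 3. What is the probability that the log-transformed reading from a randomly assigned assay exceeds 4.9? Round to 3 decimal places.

0.873

Conditional on each instrument, P(X > 4.9): 1: 0.661539; 2: 0.911111; 3: 1.
By total probability, P(X > 4.9) = 0.32·0.661539 + 0.21·0.911111 + 0.47·1 = 0.873026.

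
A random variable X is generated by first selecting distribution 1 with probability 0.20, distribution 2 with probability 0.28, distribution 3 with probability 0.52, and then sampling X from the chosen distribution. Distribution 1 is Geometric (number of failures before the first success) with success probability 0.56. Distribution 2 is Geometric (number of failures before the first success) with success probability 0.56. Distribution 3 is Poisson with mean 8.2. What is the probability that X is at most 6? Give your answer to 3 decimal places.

0.629

Conditional on each component, P(X ≤ 6): 1: 0.996807; 2: 0.996807; 3: 0.289562.
By total probability, P(X ≤ 6) = 0.2·0.996807 + 0.28·0.996807 + 0.52·0.289562 = 0.62904.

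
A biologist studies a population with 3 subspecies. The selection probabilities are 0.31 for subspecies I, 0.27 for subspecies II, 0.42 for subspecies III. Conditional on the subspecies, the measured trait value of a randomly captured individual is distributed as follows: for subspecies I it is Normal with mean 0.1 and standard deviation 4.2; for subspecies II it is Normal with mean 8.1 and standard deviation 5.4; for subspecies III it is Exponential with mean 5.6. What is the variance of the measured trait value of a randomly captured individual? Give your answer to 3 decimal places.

Per component, I: μ=0.1, E[X²]=17.65; II: μ=8.1, E[X²]=94.77; III: μ=5.6, E[X²]=62.72.
E[X] = 0.31·0.1 + 0.27·8.1 + 0.42·5.6 = 4.57.
E[X²] = 0.31·17.65 + 0.27·94.77 + 0.42·62.72 = 57.4018.
Var(X) = E[X²] − (E[X])² = 57.4018 − 20.8849 = 36.5169.

36.517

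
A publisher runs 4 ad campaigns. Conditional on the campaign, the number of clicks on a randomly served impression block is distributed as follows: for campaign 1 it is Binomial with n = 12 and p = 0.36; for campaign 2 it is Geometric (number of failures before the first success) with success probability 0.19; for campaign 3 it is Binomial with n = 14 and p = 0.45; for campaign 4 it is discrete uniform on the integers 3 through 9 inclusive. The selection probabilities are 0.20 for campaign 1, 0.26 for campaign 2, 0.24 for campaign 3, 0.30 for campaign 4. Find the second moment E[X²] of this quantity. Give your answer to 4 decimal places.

37.2018

For each component E[X²] = Var + (mean)², giving 1: 21.4272; 2: 40.6122; 3: 43.155; 4: 40.
Overall E[X²] = 0.2·21.4272 + 0.26·40.6122 + 0.24·43.155 + 0.3·40 = 37.2018.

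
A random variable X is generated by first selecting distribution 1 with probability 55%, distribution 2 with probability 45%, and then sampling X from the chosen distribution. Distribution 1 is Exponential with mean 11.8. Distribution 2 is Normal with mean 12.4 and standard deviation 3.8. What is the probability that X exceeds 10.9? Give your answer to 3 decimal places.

0.512

Conditional on each component, P(X > 10.9): 1: 0.397036; 2: 0.653481.
By total probability, P(X > 10.9) = 0.55·0.397036 + 0.45·0.653481 = 0.512436.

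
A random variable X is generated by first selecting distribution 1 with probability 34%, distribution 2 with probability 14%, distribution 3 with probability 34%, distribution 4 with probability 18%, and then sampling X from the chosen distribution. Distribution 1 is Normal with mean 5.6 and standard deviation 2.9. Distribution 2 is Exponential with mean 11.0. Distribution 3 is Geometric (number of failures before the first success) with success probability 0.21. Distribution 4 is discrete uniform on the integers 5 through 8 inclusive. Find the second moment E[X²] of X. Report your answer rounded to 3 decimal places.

For each component E[X²] = Var + (mean)², giving 1: 39.77; 2: 242; 3: 32.0658; 4: 43.5.
Overall E[X²] = 0.34·39.77 + 0.14·242 + 0.34·32.0658 + 0.18·43.5 = 66.1342.

66.134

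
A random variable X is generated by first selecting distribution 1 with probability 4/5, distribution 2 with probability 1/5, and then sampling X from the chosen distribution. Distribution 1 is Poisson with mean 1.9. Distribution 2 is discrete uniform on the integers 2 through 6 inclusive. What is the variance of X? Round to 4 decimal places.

2.6256

Per component, 1: μ=1.9, E[X²]=5.51; 2: μ=4, E[X²]=18.
E[X] = 0.8·1.9 + 0.2·4 = 2.32.
E[X²] = 0.8·5.51 + 0.2·18 = 8.008.
Var(X) = E[X²] − (E[X])² = 8.008 − 5.3824 = 2.6256.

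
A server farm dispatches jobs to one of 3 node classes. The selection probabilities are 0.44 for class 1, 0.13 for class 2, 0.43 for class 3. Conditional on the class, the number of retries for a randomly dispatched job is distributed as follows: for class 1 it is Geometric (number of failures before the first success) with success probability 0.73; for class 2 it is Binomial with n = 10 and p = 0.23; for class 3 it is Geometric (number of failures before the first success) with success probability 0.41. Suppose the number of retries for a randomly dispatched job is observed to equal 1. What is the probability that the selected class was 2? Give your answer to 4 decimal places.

Likelihoods P(X=1 | ·): 1: 0.1971; 2: 0.218849; 3: 0.2419.
Posterior ∝ prior × likelihood. Numerator for 2: 0.13·0.218849 = 0.0284504.
Normalizing constant: 0.44·0.1971 + 0.13·0.218849 + 0.43·0.2419 = 0.219191.
P(2 | observation) = 0.0284504 / 0.219191 = 0.129797.

0.1298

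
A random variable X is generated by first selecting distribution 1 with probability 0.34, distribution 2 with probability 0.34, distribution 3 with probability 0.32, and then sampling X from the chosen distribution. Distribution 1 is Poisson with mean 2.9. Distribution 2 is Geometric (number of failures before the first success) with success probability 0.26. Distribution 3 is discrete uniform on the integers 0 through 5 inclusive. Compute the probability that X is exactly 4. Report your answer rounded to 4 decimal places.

Conditional on each component, P(X = 4): 1: 0.162154; 2: 0.0779651; 3: 0.166667.
By total probability, P(X = 4) = 0.34·0.162154 + 0.34·0.0779651 + 0.32·0.166667 = 0.134974.

0.1350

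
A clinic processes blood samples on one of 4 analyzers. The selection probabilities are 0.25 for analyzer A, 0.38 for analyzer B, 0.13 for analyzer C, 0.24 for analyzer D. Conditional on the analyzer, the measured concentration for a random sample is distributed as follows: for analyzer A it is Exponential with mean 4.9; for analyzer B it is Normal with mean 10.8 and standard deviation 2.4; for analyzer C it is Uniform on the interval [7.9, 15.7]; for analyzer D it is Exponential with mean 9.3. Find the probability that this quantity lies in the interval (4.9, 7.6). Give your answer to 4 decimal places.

Conditional on each analyzer, P(4.9 < X < 7.6): A: 0.155848; B: 0.084232; C: 0; D: 0.148779.
By total probability, P(4.9 < X < 7.6) = 0.25·0.155848 + 0.38·0.084232 + 0.13·0 + 0.24·0.148779 = 0.106677.

0.1067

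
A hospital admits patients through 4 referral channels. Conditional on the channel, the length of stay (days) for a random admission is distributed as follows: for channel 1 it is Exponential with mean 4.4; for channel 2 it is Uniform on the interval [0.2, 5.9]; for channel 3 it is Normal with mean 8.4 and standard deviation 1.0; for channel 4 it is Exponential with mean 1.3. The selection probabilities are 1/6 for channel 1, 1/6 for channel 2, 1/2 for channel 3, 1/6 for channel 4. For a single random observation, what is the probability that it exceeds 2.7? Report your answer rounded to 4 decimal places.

Conditional on each channel, P(X > 2.7): 1: 0.541379; 2: 0.561404; 3: 1; 4: 0.125315.
By total probability, P(X > 2.7) = 0.166667·0.541379 + 0.166667·0.561404 + 0.5·1 + 0.166667·0.125315 = 0.704683.

0.7047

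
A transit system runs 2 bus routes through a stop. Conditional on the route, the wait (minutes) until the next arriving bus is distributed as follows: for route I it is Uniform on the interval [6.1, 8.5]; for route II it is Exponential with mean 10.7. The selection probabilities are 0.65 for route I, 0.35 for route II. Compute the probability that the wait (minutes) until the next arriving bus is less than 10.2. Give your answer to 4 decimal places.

Conditional on each route, P(X < 10.2): I: 1; II: 0.614522.
By total probability, P(X < 10.2) = 0.65·1 + 0.35·0.614522 = 0.865083.

0.8651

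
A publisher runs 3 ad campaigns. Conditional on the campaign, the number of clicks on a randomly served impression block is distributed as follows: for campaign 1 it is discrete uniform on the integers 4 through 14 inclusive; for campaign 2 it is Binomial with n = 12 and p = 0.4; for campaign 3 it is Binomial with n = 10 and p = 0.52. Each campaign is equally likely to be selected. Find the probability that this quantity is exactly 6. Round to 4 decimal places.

0.1626

Conditional on each campaign, P(X = 6): 1: 0.0909091; 2: 0.176579; 3: 0.220396.
By total probability, P(X = 6) = 0.333333·0.0909091 + 0.333333·0.176579 + 0.333333·0.220396 = 0.162628.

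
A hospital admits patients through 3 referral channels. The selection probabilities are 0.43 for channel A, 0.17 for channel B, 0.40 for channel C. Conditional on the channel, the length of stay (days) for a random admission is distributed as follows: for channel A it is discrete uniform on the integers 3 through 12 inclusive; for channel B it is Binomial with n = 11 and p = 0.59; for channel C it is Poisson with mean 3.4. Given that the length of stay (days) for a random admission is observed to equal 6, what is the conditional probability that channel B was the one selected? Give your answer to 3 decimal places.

0.349

Likelihoods P(X=6 | ·): A: 0.1; B: 0.225774; C: 0.0716044.
Posterior ∝ prior × likelihood. Numerator for B: 0.17·0.225774 = 0.0383815.
Normalizing constant: 0.43·0.1 + 0.17·0.225774 + 0.4·0.0716044 = 0.110023.
P(B | observation) = 0.0383815 / 0.110023 = 0.348849.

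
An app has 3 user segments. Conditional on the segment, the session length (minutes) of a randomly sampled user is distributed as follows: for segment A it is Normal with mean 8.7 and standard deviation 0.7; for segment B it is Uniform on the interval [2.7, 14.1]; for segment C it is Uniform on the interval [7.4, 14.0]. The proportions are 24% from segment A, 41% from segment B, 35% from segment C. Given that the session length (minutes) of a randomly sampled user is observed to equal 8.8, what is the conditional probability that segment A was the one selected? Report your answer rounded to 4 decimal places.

Likelihoods f(8.8 | ·): A: 0.564132; B: 0.0877193; C: 0.151515.
Posterior ∝ prior × likelihood. Numerator for A: 0.24·0.564132 = 0.135392.
Normalizing constant: 0.24·0.564132 + 0.41·0.0877193 + 0.35·0.151515 = 0.224387.
P(A | observation) = 0.135392 / 0.224387 = 0.603385.

0.6034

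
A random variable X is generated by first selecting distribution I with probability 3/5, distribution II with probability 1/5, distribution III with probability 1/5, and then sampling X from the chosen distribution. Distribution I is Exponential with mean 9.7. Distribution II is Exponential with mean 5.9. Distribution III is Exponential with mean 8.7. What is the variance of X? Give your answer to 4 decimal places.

80.7204

Per component, I: μ=9.7, E[X²]=188.18; II: μ=5.9, E[X²]=69.62; III: μ=8.7, E[X²]=151.38.
E[X] = 0.6·9.7 + 0.2·5.9 + 0.2·8.7 = 8.74.
E[X²] = 0.6·188.18 + 0.2·69.62 + 0.2·151.38 = 157.108.
Var(X) = E[X²] − (E[X])² = 157.108 − 76.3876 = 80.7204.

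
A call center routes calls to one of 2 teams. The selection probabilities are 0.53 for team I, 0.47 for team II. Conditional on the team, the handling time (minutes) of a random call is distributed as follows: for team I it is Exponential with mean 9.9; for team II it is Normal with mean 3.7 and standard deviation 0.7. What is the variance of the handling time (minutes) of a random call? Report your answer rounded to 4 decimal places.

Per component, I: μ=9.9, E[X²]=196.02; II: μ=3.7, E[X²]=14.18.
E[X] = 0.53·9.9 + 0.47·3.7 = 6.986.
E[X²] = 0.53·196.02 + 0.47·14.18 = 110.555.
Var(X) = E[X²] − (E[X])² = 110.555 − 48.8042 = 61.751.

61.7510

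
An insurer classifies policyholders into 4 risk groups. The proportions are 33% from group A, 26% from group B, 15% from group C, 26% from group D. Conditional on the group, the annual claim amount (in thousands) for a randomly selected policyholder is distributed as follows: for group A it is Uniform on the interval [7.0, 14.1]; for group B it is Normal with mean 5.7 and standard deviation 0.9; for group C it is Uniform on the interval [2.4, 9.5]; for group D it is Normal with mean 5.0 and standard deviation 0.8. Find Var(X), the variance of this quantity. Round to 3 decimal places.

Per component, A: μ=10.55, E[X²]=115.503; B: μ=5.7, E[X²]=33.3; C: μ=5.95, E[X²]=39.6033; D: μ=5, E[X²]=25.64.
E[X] = 0.33·10.55 + 0.26·5.7 + 0.15·5.95 + 0.26·5 = 7.156.
E[X²] = 0.33·115.503 + 0.26·33.3 + 0.15·39.6033 + 0.26·25.64 = 59.381.
Var(X) = E[X²] − (E[X])² = 59.381 − 51.2083 = 8.17266.

8.173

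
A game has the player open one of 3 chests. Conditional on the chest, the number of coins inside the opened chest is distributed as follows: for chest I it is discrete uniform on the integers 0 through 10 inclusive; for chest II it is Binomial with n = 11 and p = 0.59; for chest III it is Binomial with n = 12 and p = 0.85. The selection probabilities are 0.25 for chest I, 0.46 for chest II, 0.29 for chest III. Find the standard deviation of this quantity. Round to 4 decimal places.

2.8670

Per component, I: μ=5, E[X²]=35; II: μ=6.49, E[X²]=44.781; III: μ=10.2, E[X²]=105.57.
E[X] = 0.25·5 + 0.46·6.49 + 0.29·10.2 = 7.1934.
E[X²] = 0.25·35 + 0.46·44.781 + 0.29·105.57 = 59.9646.
Var(X) = E[X²] − (E[X])² = 59.9646 − 51.745 = 8.21956.
SD(X) = √8.21956 = 2.86698.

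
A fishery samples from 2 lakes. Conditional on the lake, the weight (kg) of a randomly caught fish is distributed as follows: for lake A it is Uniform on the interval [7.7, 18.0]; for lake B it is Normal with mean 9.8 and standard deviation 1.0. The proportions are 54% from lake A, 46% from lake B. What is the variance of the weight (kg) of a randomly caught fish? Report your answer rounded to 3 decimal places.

Per component, A: μ=12.85, E[X²]=173.963; B: μ=9.8, E[X²]=97.04.
E[X] = 0.54·12.85 + 0.46·9.8 = 11.447.
E[X²] = 0.54·173.963 + 0.46·97.04 = 138.579.
Var(X) = E[X²] − (E[X])² = 138.579 − 131.034 = 7.54479.

7.545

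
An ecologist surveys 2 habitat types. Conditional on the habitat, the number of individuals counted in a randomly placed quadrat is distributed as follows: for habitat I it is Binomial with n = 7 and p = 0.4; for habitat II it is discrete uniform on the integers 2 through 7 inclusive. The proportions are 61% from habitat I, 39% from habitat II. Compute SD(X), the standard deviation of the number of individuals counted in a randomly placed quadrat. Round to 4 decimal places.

1.6881

Per component, I: μ=2.8, E[X²]=9.52; II: μ=4.5, E[X²]=23.1667.
E[X] = 0.61·2.8 + 0.39·4.5 = 3.463.
E[X²] = 0.61·9.52 + 0.39·23.1667 = 14.8422.
Var(X) = E[X²] − (E[X])² = 14.8422 − 11.9924 = 2.84983.
SD(X) = √2.84983 = 1.68814.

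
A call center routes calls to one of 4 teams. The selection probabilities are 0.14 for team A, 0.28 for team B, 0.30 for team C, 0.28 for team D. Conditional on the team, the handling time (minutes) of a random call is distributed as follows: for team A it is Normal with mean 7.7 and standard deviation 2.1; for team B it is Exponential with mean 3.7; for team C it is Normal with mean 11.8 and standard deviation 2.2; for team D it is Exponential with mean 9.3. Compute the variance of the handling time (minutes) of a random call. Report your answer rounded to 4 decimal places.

Per component, A: μ=7.7, E[X²]=63.7; B: μ=3.7, E[X²]=27.38; C: μ=11.8, E[X²]=144.08; D: μ=9.3, E[X²]=172.98.
E[X] = 0.14·7.7 + 0.28·3.7 + 0.3·11.8 + 0.28·9.3 = 8.258.
E[X²] = 0.14·63.7 + 0.28·27.38 + 0.3·144.08 + 0.28·172.98 = 108.243.
Var(X) = E[X²] − (E[X])² = 108.243 − 68.1946 = 40.0482.

40.0482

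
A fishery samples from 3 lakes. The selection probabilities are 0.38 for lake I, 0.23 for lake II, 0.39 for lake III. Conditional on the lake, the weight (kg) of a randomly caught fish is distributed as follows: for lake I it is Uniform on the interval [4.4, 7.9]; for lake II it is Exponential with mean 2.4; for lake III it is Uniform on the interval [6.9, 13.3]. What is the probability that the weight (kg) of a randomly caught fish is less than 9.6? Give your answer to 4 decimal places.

Conditional on each lake, P(X < 9.6): I: 1; II: 0.981684; III: 0.421875.
By total probability, P(X < 9.6) = 0.38·1 + 0.23·0.981684 + 0.39·0.421875 = 0.770319.

0.7703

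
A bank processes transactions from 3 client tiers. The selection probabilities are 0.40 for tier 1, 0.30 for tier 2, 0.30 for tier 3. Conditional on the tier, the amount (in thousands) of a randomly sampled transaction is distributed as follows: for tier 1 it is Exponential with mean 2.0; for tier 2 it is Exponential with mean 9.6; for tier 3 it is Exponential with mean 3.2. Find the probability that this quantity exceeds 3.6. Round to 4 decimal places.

Conditional on each tier, P(X > 3.6): 1: 0.165299; 2: 0.687289; 3: 0.324652.
By total probability, P(X > 3.6) = 0.4·0.165299 + 0.3·0.687289 + 0.3·0.324652 = 0.369702.

0.3697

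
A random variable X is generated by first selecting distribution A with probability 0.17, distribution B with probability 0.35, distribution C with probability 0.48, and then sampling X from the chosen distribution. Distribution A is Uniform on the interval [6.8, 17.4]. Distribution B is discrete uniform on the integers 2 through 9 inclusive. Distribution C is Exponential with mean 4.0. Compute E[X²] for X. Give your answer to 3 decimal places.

54.266

For each component E[X²] = Var + (mean)², giving A: 155.773; B: 35.5; C: 32.
Overall E[X²] = 0.17·155.773 + 0.35·35.5 + 0.48·32 = 54.2665.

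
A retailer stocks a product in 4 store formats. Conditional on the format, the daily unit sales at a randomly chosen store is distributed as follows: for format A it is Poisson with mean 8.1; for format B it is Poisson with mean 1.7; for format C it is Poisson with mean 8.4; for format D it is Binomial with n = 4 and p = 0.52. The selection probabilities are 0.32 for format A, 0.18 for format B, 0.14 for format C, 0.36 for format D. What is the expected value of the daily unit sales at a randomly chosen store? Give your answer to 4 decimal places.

4.8228

Component means — A: 8.1; B: 1.7; C: 8.4; D: 2.08.
E[X] = 0.32·8.1 + 0.18·1.7 + 0.14·8.4 + 0.36·2.08 = 4.8228.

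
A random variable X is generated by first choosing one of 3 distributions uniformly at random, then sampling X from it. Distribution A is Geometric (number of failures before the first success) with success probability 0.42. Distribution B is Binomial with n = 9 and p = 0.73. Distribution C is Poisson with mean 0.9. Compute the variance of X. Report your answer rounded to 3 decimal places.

8.577

Per component, A: μ=1.38095, E[X²]=5.19501; B: μ=6.57, E[X²]=44.9388; C: μ=0.9, E[X²]=1.71.
E[X] = 0.333333·1.38095 + 0.333333·6.57 + 0.333333·0.9 = 2.95032.
E[X²] = 0.333333·5.19501 + 0.333333·44.9388 + 0.333333·1.71 = 17.2813.
Var(X) = E[X²] − (E[X])² = 17.2813 − 8.70437 = 8.5769.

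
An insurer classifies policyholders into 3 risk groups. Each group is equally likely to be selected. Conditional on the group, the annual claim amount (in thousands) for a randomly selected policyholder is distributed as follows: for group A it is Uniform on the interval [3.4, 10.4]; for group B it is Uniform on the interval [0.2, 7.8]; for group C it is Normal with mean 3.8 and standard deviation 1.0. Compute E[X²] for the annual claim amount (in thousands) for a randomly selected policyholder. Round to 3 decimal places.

29.316

For each component E[X²] = Var + (mean)², giving A: 51.6933; B: 20.8133; C: 15.44.
Overall E[X²] = 0.333333·51.6933 + 0.333333·20.8133 + 0.333333·15.44 = 29.3156.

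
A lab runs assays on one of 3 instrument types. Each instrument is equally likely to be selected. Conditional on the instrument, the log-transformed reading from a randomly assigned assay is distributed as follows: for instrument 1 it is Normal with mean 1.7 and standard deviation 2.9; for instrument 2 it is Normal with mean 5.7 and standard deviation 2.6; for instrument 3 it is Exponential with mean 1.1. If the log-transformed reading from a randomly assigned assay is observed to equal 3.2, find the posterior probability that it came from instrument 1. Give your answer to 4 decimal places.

Likelihoods f(3.2 | ·): 1: 0.120342; 2: 0.0966433; 3: 0.0495684.
Posterior ∝ prior × likelihood. Numerator for 1: 0.333333·0.120342 = 0.040114.
Normalizing constant: 0.333333·0.120342 + 0.333333·0.0966433 + 0.333333·0.0495684 = 0.0888512.
P(1 | observation) = 0.040114 / 0.0888512 = 0.451473.

0.4515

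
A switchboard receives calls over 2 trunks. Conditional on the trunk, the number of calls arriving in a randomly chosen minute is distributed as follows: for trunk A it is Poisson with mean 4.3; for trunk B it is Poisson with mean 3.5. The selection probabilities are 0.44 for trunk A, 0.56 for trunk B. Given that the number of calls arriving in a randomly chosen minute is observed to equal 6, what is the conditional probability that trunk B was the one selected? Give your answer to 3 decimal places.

0.452

Likelihoods P(X=6 | ·): A: 0.119127; B: 0.0770983.
Posterior ∝ prior × likelihood. Numerator for B: 0.56·0.0770983 = 0.0431751.
Normalizing constant: 0.44·0.119127 + 0.56·0.0770983 = 0.0955912.
P(B | observation) = 0.0431751 / 0.0955912 = 0.451664.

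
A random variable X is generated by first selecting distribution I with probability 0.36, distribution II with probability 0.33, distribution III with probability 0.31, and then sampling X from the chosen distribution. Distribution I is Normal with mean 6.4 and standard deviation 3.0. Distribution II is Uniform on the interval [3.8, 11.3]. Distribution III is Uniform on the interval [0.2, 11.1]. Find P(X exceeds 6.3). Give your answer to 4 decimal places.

Conditional on each component, P(X > 6.3): I: 0.513296; II: 0.666667; III: 0.440367.
By total probability, P(X > 6.3) = 0.36·0.513296 + 0.33·0.666667 + 0.31·0.440367 = 0.5413.

0.5413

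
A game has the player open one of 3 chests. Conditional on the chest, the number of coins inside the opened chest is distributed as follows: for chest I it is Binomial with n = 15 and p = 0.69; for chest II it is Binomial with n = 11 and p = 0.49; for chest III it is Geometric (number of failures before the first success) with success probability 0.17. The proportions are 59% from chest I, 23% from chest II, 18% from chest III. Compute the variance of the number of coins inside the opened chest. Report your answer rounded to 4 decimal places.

14.2188

Per component, I: μ=10.35, E[X²]=110.331; II: μ=5.39, E[X²]=31.801; III: μ=4.88235, E[X²]=52.5571.
E[X] = 0.59·10.35 + 0.23·5.39 + 0.18·4.88235 = 8.22502.
E[X²] = 0.59·110.331 + 0.23·31.801 + 0.18·52.5571 = 81.8698.
Var(X) = E[X²] − (E[X])² = 81.8698 − 67.651 = 14.2188.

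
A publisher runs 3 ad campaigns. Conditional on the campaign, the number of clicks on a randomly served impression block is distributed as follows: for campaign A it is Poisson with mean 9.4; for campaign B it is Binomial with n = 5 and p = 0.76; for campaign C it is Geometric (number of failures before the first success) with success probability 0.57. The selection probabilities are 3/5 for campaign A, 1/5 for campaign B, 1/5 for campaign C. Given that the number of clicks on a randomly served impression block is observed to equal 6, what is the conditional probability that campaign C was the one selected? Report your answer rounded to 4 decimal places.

Likelihoods P(X=6 | ·): A: 0.0792623; B: 0; C: 0.00360318.
Posterior ∝ prior × likelihood. Numerator for C: 0.2·0.00360318 = 0.000720635.
Normalizing constant: 0.6·0.0792623 + 0.2·0 + 0.2·0.00360318 = 0.048278.
P(C | observation) = 0.000720635 / 0.048278 = 0.0149268.

0.0149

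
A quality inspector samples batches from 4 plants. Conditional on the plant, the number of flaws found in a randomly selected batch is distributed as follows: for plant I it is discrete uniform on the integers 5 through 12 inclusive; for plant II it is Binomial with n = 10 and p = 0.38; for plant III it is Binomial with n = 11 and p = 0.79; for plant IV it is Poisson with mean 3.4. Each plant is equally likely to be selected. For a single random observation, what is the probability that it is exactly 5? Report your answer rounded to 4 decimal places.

Conditional on each plant, P(X = 5): I: 0.125; II: 0.182927; III: 0.0121925; IV: 0.126361.
By total probability, P(X = 5) = 0.25·0.125 + 0.25·0.182927 + 0.25·0.0121925 + 0.25·0.126361 = 0.11162.

0.1116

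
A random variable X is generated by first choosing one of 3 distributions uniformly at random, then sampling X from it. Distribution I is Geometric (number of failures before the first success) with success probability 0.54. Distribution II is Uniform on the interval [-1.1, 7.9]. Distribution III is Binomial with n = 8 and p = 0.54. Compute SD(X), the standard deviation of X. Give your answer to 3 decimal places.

Per component, I: μ=0.851852, E[X²]=2.30316; II: μ=3.4, E[X²]=18.31; III: μ=4.32, E[X²]=20.6496.
E[X] = 0.333333·0.851852 + 0.333333·3.4 + 0.333333·4.32 = 2.85728.
E[X²] = 0.333333·2.30316 + 0.333333·18.31 + 0.333333·20.6496 = 13.7543.
Var(X) = E[X²] − (E[X])² = 13.7543 − 8.16407 = 5.59018.
SD(X) = √5.59018 = 2.36436.

2.364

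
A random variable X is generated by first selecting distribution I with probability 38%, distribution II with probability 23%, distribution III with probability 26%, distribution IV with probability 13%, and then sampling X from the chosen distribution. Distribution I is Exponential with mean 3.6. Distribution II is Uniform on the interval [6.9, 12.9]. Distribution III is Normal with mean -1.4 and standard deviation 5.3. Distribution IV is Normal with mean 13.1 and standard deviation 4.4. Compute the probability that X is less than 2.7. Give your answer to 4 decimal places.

0.4046

Conditional on each component, P(X < 2.7): I: 0.527633; II: 0; III: 0.780412; IV: 0.00904828.
By total probability, P(X < 2.7) = 0.38·0.527633 + 0.23·0 + 0.26·0.780412 + 0.13·0.00904828 = 0.404584.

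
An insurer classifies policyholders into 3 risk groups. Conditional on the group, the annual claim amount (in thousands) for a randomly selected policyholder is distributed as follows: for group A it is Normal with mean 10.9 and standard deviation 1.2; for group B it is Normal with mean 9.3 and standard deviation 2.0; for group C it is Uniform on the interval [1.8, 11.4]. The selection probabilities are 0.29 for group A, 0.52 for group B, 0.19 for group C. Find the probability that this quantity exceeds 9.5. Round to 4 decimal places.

0.5316

Conditional on each group, P(X > 9.5): A: 0.878327; B: 0.460172; C: 0.197917.
By total probability, P(X > 9.5) = 0.29·0.878327 + 0.52·0.460172 + 0.19·0.197917 = 0.531609.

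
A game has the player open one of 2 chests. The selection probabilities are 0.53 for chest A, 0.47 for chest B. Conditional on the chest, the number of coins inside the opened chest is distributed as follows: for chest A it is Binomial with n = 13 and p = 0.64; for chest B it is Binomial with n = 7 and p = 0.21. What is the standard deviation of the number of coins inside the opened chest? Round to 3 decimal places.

Per component, A: μ=8.32, E[X²]=72.2176; B: μ=1.47, E[X²]=3.3222.
E[X] = 0.53·8.32 + 0.47·1.47 = 5.1005.
E[X²] = 0.53·72.2176 + 0.47·3.3222 = 39.8368.
Var(X) = E[X²] − (E[X])² = 39.8368 − 26.0151 = 13.8217.
SD(X) = √13.8217 = 3.71775.

3.718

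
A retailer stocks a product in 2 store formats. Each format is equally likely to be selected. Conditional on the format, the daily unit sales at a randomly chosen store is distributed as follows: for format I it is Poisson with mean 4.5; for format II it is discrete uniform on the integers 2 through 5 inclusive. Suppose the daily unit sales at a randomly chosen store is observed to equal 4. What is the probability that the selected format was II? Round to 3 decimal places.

0.568

Likelihoods P(X=4 | ·): I: 0.189808; II: 0.25.
Posterior ∝ prior × likelihood. Numerator for II: 0.5·0.25 = 0.125.
Normalizing constant: 0.5·0.189808 + 0.5·0.25 = 0.219904.
P(II | observation) = 0.125 / 0.219904 = 0.56843.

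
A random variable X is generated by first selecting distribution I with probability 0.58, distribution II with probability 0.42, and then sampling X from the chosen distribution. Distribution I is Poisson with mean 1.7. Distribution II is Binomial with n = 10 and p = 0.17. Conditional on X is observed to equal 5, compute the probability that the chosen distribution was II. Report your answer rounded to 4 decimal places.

Likelihoods P(X=5 | ·): I: 0.0216154; II: 0.014094.
Posterior ∝ prior × likelihood. Numerator for II: 0.42·0.014094 = 0.0059195.
Normalizing constant: 0.58·0.0216154 + 0.42·0.014094 = 0.0184564.
P(II | observation) = 0.0059195 / 0.0184564 = 0.320729.

0.3207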